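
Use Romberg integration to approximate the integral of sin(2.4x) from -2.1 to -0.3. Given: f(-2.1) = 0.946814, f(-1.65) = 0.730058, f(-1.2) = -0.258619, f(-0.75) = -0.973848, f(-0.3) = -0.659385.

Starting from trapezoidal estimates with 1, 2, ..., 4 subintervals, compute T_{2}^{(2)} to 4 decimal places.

-0.1779

T_{0}^{(0)} (trapezoid, 1 panel, h=1.8000): 0.258686
T_{1}^{(0)} (trapezoid, 2 panels, h=0.9000): -0.103414
T_{2}^{(0)} (trapezoid, 4 panels, h=0.4500): -0.161413
T_{1}^{(1)} = -0.103414 + (-0.103414 − 0.258686)/3 = -0.224114
T_{2}^{(1)} = -0.161413 + (-0.161413 − (-0.103414))/3 = -0.180746
T_{2}^{(2)} = -0.180746 + (-0.180746 − (-0.224114))/15 = -0.177855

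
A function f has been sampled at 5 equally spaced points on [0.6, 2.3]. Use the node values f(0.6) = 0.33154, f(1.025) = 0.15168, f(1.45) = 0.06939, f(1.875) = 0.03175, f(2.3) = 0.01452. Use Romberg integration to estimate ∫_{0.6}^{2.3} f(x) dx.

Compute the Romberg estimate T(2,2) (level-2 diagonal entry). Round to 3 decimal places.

0.172

T(0,0) (trapezoid, 1 panel, h=1.7000): 0.29415
T(1,0) (trapezoid, 2 panels, h=0.8500): 0.20606
T(2,0) (trapezoid, 4 panels, h=0.4250): 0.18099
T(1,1) = 0.20606 + (0.20606 − 0.29415)/3 = 0.17670
T(2,1) = 0.18099 + (0.18099 − 0.20606)/3 = 0.17263
T(2,2) = 0.17263 + (0.17263 − 0.17670)/15 = 0.17236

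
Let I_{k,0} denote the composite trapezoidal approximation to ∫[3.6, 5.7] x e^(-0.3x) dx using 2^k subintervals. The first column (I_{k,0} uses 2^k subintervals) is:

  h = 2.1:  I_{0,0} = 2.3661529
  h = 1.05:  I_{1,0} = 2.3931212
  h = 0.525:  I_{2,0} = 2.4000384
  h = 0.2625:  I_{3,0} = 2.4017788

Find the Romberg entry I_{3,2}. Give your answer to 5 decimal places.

Richardson extrapolation on the trapezoidal column (denominator 4−1=3):
I_{2,1} = 2.4000384 + (2.4000384 − 2.3931212)/3 = 2.4023441
I_{3,1} = (4·2.4017788 − 2.4000384) / 3 = 2.4023589
I_{3,2} = (16·2.4023589 − 2.4023441) / 15 = 2.4023599

2.40236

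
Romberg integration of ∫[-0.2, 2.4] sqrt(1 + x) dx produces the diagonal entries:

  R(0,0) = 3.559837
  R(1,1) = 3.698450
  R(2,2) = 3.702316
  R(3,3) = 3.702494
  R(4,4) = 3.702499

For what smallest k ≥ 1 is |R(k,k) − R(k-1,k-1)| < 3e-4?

k = 3

|R(1,1) − R(0,0)| = 0.138613 ≥ 3e-4
|R(2,2) − R(1,1)| = 0.003866 ≥ 3e-4
|R(3,3) − R(2,2)| = 0.000178 < 3e-4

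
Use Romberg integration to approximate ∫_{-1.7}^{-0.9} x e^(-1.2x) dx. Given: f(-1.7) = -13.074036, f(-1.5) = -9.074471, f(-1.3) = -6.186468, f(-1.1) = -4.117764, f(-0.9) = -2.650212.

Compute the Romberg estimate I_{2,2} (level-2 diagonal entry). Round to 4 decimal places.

I_{0,0} (trapezoid, 1 panel, h=0.8000): -6.289699
I_{1,0} (trapezoid, 2 panels, h=0.4000): -5.619437
I_{2,0} (trapezoid, 4 panels, h=0.2000): -5.448165
I_{1,1} = -5.619437 + (-5.619437 − (-6.289699))/3 = -5.396016
I_{2,1} = -5.448165 + (-5.448165 − (-5.619437))/3 = -5.391074
I_{2,2} = -5.391074 + (-5.391074 − (-5.396016))/15 = -5.390745

-5.3907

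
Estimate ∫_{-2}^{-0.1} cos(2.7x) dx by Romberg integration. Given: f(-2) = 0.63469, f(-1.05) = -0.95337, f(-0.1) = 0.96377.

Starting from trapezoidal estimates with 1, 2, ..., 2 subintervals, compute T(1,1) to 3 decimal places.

-0.701

T(0,0) (trapezoid, 1 panel, h=1.9000): 1.51854
T(1,0) (trapezoid, 2 panels, h=0.9500): -0.14643
T(1,1) = -0.14643 + (-0.14643 − 1.51854)/3 = -0.70142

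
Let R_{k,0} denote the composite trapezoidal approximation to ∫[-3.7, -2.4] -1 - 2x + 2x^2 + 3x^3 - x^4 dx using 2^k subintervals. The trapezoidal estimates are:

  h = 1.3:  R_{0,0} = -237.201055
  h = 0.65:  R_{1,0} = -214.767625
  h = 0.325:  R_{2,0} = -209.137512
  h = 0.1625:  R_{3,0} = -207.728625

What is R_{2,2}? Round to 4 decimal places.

R_{1,1} = (4·(-214.767625) − (-237.201055)) / 3 = -207.289815
R_{2,1} = -209.137512 + (-209.137512 − (-214.767625))/3 = -207.260808
R_{2,2} = (16·(-207.260808) − (-207.289815)) / 15 = -207.258874
(Column j=1 coincides with Simpson's rule on the same nodes.)

-207.2589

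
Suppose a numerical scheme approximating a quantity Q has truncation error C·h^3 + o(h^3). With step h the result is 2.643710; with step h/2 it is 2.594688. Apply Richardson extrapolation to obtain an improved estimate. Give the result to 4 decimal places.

Extrapolated value = (8·A(h/2) − A(h)) / (8 − 1)
= (8·2.594688 − 2.643710) / 7
= 18.113794 / 7 = 2.587685

2.5877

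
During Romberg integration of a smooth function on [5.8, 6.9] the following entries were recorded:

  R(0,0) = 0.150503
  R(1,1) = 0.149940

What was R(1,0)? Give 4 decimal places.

From R(1,1) = (4·R(1,0) − R(0,0))/3, solve for R(1,0):
4·R(1,0) = 3·0.149940 + 0.150503 = 0.600323
R(1,0) = 0.150081

0.1501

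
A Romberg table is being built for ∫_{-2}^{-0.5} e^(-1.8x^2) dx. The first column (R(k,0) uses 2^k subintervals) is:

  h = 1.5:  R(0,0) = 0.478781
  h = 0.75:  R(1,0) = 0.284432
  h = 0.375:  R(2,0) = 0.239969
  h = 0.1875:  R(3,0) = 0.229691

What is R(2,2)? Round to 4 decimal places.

0.2255

R(1,1) = 0.284432 + (0.284432 − 0.478781)/3 = 0.219649
R(2,1) = 0.239969 + (0.239969 − 0.284432)/3 = 0.225148
R(2,2) = (16·0.225148 − 0.219649) / 15 = 0.225515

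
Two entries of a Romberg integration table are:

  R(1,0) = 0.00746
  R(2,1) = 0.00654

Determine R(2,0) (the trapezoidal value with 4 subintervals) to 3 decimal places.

From R(2,1) = (4·R(2,0) − R(1,0))/3, solve for R(2,0):
4·R(2,0) = 3·0.00654 + 0.00746 = 0.02708
R(2,0) = 0.00677

0.007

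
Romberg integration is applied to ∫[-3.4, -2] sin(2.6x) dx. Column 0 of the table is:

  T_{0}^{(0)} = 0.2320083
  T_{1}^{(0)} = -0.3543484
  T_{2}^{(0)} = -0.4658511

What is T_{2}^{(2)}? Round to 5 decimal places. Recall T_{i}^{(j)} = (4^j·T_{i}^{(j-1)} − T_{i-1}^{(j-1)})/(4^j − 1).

-0.49990

Richardson extrapolation on the trapezoidal column (denominator 4−1=3):
T_{1}^{(1)} = (4·(-0.3543484) − 0.2320083) / 3 = -0.5498006
T_{2}^{(1)} = (4·(-0.4658511) − (-0.3543484)) / 3 = -0.5030187
T_{2}^{(2)} = (16·(-0.5030187) − (-0.5498006)) / 15 = -0.4998999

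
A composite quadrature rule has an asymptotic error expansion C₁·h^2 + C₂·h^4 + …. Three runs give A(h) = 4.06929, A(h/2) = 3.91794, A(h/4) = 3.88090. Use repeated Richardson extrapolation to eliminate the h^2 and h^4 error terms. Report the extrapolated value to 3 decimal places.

First eliminate the h^2 term (factor 2^2 = 4):
  B₁ = (4·3.91794 − 4.06929)/3 = 3.86749
  B₂ = (4·3.88090 − 3.91794)/3 = 3.86855
Then eliminate the h^4 term (factor 2^4 = 16):
  (16·3.86855 − 3.86749)/15 = 3.86862

3.869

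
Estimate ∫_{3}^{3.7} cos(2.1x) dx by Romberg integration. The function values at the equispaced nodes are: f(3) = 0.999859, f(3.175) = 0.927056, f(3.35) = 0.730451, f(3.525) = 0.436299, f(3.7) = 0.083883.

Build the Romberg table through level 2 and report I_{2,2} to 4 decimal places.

0.4665

I_{0,0} (trapezoid, 1 panel, h=0.7000): 0.379310
I_{1,0} (trapezoid, 2 panels, h=0.3500): 0.445313
I_{2,0} (trapezoid, 4 panels, h=0.1750): 0.461243
I_{1,1} = 0.445313 + (0.445313 − 0.379310)/3 = 0.467314
I_{2,1} = 0.461243 + (0.461243 − 0.445313)/3 = 0.466553
I_{2,2} = 0.466553 + (0.466553 − 0.467314)/15 = 0.466502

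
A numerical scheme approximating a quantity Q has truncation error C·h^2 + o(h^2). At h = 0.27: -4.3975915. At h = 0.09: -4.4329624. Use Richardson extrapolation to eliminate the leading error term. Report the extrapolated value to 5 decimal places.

Extrapolated value = (9·A(h/3) − A(h)) / (9 − 1)
= (9·(-4.4329624) − (-4.3975915)) / 8
= -35.4990701 / 8 = -4.4373838

-4.43738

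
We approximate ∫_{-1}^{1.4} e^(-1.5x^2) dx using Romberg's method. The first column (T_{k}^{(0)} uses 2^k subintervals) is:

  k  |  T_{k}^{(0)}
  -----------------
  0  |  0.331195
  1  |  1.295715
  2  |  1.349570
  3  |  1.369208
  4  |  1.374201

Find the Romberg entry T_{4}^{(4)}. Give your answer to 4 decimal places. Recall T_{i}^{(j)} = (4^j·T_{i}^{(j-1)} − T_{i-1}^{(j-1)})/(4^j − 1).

1.3759

T_{1}^{(1)} = (4·1.295715 − 0.331195) / 3 = 1.617222
T_{2}^{(1)} = 1.349570 + (1.349570 − 1.295715)/3 = 1.367522
T_{3}^{(1)} = 1.369208 + (1.369208 − 1.349570)/3 = 1.375754
T_{4}^{(1)} = (4·1.374201 − 1.369208) / 3 = 1.375865
T_{2}^{(2)} = 1.367522 + (1.367522 − 1.617222)/15 = 1.350875
T_{3}^{(2)} = 1.375754 + (1.375754 − 1.367522)/15 = 1.376303
T_{4}^{(2)} = (16·1.375865 − 1.375754) / 15 = 1.375872
T_{3}^{(3)} = (64·1.376303 − 1.350875) / 63 = 1.376707
T_{4}^{(3)} = 1.375872 + (1.375872 − 1.376303)/63 = 1.375865
T_{4}^{(4)} = (256·1.375865 − 1.376707) / 255 = 1.375862
(Column j=1 coincides with Simpson's rule on the same nodes.)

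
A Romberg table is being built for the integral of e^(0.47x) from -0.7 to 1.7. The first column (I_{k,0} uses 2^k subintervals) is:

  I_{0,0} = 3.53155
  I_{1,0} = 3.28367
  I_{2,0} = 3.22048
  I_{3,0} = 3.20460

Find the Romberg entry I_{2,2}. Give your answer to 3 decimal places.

I_{1,1} = 3.28367 + (3.28367 − 3.53155)/3 = 3.20104
I_{2,1} = (4·3.22048 − 3.28367) / 3 = 3.19942
I_{2,2} = (16·3.19942 − 3.20104) / 15 = 3.19931

3.199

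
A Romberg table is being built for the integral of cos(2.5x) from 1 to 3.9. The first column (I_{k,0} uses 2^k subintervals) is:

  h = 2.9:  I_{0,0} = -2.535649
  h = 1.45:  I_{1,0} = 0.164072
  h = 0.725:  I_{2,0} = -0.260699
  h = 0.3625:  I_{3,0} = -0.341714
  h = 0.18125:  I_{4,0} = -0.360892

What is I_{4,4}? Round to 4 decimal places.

-0.3672

Richardson extrapolation on the trapezoidal column (denominator 4−1=3):
I_{1,1} = 0.164072 + (0.164072 − (-2.535649))/3 = 1.063979
I_{2,1} = -0.260699 + (-0.260699 − 0.164072)/3 = -0.402289
I_{3,1} = (4·(-0.341714) − (-0.260699)) / 3 = -0.368719
I_{4,1} = (4·(-0.360892) − (-0.341714)) / 3 = -0.367285
I_{2,2} = -0.402289 + (-0.402289 − 1.063979)/15 = -0.500040
I_{3,2} = (16·(-0.368719) − (-0.402289)) / 15 = -0.366481
I_{4,2} = (16·(-0.367285) − (-0.368719)) / 15 = -0.367189
I_{3,3} = -0.366481 + (-0.366481 − (-0.500040))/63 = -0.364361
I_{4,3} = -0.367189 + (-0.367189 − (-0.366481))/63 = -0.367200
I_{4,4} = -0.367200 + (-0.367200 − (-0.364361))/255 = -0.367211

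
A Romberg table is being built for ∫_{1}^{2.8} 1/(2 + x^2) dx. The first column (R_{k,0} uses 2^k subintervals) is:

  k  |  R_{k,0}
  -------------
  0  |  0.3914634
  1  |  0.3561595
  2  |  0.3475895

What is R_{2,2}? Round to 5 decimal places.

0.34476

R_{1,1} = 0.3561595 + (0.3561595 − 0.3914634)/3 = 0.3443915
R_{2,1} = 0.3475895 + (0.3475895 − 0.3561595)/3 = 0.3447328
R_{2,2} = (16·0.3447328 − 0.3443915) / 15 = 0.3447556
(Column j=1 coincides with Simpson's rule on the same nodes.)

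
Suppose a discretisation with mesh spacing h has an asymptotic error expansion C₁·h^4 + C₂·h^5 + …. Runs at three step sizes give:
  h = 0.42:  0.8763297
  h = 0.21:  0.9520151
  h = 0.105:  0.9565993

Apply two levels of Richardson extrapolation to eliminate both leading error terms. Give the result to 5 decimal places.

0.95690

First eliminate the h^4 term (factor 2^4 = 16):
  B₁ = (16·0.9520151 − 0.8763297)/15 = 0.9570608
  B₂ = (16·0.9565993 − 0.9520151)/15 = 0.9569049
Then eliminate the h^5 term (factor 2^5 = 32):
  (32·0.9569049 − 0.9570608)/31 = 0.9568999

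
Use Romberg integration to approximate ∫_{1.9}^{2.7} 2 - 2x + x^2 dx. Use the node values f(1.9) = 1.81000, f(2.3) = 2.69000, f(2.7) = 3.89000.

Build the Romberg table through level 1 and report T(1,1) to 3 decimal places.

2.195

T(0,0) (trapezoid, 1 panel, h=0.8000): 2.28000
T(1,0) (trapezoid, 2 panels, h=0.4000): 2.21600
T(1,1) = 2.21600 + (2.21600 − 2.28000)/3 = 2.19467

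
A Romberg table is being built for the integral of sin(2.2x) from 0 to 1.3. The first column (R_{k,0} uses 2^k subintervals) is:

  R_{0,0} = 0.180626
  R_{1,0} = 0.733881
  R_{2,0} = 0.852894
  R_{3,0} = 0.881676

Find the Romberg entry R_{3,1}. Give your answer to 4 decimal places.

Richardson extrapolation on the trapezoidal column (denominator 4−1=3):
R_{3,1} = (4·0.881676 − 0.852894) / 3 = 0.891270
(Column j=1 coincides with Simpson's rule on the same nodes.)

0.8913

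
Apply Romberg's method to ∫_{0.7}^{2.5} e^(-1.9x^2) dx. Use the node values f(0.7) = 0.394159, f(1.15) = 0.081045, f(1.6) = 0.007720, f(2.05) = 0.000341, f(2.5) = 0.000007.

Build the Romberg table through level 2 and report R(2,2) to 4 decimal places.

0.1091

R(0,0) (trapezoid, 1 panel, h=1.8000): 0.354749
R(1,0) (trapezoid, 2 panels, h=0.9000): 0.184323
R(2,0) (trapezoid, 4 panels, h=0.4500): 0.128785
R(1,1) = 0.184323 + (0.184323 − 0.354749)/3 = 0.127514
R(2,1) = 0.128785 + (0.128785 − 0.184323)/3 = 0.110272
R(2,2) = 0.110272 + (0.110272 − 0.127514)/15 = 0.109123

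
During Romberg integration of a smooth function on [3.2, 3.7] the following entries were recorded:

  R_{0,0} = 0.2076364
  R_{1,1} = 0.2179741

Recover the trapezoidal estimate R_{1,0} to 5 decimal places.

From R_{1,1} = (4·R_{1,0} − R_{0,0})/3, solve for R_{1,0}:
4·R_{1,0} = 3·0.2179741 + 0.2076364 = 0.8615587
R_{1,0} = 0.2153897

0.21539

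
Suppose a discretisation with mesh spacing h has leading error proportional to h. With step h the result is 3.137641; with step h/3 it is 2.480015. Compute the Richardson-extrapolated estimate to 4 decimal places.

2.1512

Extrapolated value = (3·A(h/3) − A(h)) / (3 − 1)
= (3·2.480015 − 3.137641) / 2
= 4.302404 / 2 = 2.151202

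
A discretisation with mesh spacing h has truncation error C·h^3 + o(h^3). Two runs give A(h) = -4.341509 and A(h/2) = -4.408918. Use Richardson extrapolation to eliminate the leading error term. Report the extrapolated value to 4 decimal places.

-4.4185

The leading error scales as h^3; refining by a factor of 2 reduces it by 2^3 = 8.
Extrapolated value = (8·A(h/2) − A(h)) / (8 − 1)
= (8·(-4.408918) − (-4.341509)) / 7
= -30.929835 / 7 = -4.418548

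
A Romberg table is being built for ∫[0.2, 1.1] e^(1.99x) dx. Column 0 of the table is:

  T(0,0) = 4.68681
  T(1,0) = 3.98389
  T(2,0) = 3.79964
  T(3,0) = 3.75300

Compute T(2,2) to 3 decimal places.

3.737

T(1,1) = 3.98389 + (3.98389 − 4.68681)/3 = 3.74958
T(2,1) = 3.79964 + (3.79964 − 3.98389)/3 = 3.73822
T(2,2) = (16·3.73822 − 3.74958) / 15 = 3.73746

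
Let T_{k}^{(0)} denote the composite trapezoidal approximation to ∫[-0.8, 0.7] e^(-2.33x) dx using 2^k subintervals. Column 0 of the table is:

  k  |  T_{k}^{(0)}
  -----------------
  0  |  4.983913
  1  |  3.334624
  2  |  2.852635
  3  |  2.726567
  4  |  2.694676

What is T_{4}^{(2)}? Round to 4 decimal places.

Richardson extrapolation on the trapezoidal column (denominator 4−1=3):
T_{3}^{(1)} = 2.726567 + (2.726567 − 2.852635)/3 = 2.684544
T_{4}^{(1)} = (4·2.694676 − 2.726567) / 3 = 2.684046
T_{4}^{(2)} = 2.684046 + (2.684046 − 2.684544)/15 = 2.684013
(Column j=1 coincides with Simpson's rule on the same nodes.)

2.6840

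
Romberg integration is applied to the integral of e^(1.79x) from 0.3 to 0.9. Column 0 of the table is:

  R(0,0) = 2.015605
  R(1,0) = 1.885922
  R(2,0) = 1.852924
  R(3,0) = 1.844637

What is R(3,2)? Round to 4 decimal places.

1.8419

R(2,1) = (4·1.852924 − 1.885922) / 3 = 1.841925
R(3,1) = 1.844637 + (1.844637 − 1.852924)/3 = 1.841875
R(3,2) = 1.841875 + (1.841875 − 1.841925)/15 = 1.841872
(Column j=1 coincides with Simpson's rule on the same nodes.)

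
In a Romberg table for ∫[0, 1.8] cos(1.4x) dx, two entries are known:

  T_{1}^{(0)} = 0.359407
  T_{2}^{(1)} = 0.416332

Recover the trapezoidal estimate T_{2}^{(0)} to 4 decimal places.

From T_{2}^{(1)} = (4·T_{2}^{(0)} − T_{1}^{(0)})/3, solve for T_{2}^{(0)}:
4·T_{2}^{(0)} = 3·0.416332 + 0.359407 = 1.608403
T_{2}^{(0)} = 0.402101

0.4021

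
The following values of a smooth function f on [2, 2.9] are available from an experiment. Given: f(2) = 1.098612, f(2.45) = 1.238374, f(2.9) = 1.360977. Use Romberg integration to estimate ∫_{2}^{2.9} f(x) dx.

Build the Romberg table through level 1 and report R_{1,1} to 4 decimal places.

R_{0,0} (trapezoid, 1 panel, h=0.9000): 1.106815
R_{1,0} (trapezoid, 2 panels, h=0.4500): 1.110676
R_{1,1} = 1.110676 + (1.110676 − 1.106815)/3 = 1.111963

1.1120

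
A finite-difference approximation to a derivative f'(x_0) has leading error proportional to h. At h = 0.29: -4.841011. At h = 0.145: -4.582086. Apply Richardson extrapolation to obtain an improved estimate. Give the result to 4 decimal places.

-4.3232

Extrapolated value = (2·A(h/2) − A(h)) / (2 − 1)
= (2·(-4.582086) − (-4.841011)) / 1
= -4.323161 / 1 = -4.323161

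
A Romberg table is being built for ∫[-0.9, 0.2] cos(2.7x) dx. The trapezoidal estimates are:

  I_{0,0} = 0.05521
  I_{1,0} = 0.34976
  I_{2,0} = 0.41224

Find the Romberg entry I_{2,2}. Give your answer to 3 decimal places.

0.432

Richardson extrapolation on the trapezoidal column (denominator 4−1=3):
I_{1,1} = (4·0.34976 − 0.05521) / 3 = 0.44794
I_{2,1} = (4·0.41224 − 0.34976) / 3 = 0.43307
I_{2,2} = 0.43307 + (0.43307 − 0.44794)/15 = 0.43208
(Column j=1 coincides with Simpson's rule on the same nodes.)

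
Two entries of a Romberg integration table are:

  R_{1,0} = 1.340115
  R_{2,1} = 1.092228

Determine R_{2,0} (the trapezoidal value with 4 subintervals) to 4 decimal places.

From R_{2,1} = (4·R_{2,0} − R_{1,0})/3, solve for R_{2,0}:
4·R_{2,0} = 3·1.092228 + 1.340115 = 4.616799
R_{2,0} = 1.154200

1.1542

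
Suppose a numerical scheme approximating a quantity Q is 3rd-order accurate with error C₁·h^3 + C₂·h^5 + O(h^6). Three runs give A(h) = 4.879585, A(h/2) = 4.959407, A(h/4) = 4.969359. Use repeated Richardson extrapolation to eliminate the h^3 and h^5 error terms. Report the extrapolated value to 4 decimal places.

First eliminate the h^3 term (factor 2^3 = 8):
  B₁ = (8·4.959407 − 4.879585)/7 = 4.970810
  B₂ = (8·4.969359 − 4.959407)/7 = 4.970781
Then eliminate the h^5 term (factor 2^5 = 32):
  (32·4.970781 − 4.970810)/31 = 4.970780

4.9708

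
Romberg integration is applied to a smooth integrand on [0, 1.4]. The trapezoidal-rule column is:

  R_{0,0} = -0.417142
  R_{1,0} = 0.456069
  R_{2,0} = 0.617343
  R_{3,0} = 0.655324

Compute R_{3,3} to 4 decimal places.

R_{1,1} = (4·0.456069 − (-0.417142)) / 3 = 0.747139
R_{2,1} = (4·0.617343 − 0.456069) / 3 = 0.671101
R_{3,1} = (4·0.655324 − 0.617343) / 3 = 0.667984
R_{2,2} = 0.671101 + (0.671101 − 0.747139)/15 = 0.666032
R_{3,2} = (16·0.667984 − 0.671101) / 15 = 0.667776
R_{3,3} = 0.667776 + (0.667776 − 0.666032)/63 = 0.667804

0.6678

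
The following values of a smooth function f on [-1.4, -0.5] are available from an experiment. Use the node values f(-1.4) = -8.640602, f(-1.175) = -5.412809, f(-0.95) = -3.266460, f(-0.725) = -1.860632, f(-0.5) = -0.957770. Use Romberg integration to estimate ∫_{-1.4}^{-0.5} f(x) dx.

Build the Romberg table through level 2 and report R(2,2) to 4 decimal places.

R(0,0) (trapezoid, 1 panel, h=0.9000): -4.319267
R(1,0) (trapezoid, 2 panels, h=0.4500): -3.629541
R(2,0) (trapezoid, 4 panels, h=0.2250): -3.451295
R(1,1) = -3.629541 + (-3.629541 − (-4.319267))/3 = -3.399632
R(2,1) = -3.451295 + (-3.451295 − (-3.629541))/3 = -3.391880
R(2,2) = -3.391880 + (-3.391880 − (-3.399632))/15 = -3.391363

-3.3914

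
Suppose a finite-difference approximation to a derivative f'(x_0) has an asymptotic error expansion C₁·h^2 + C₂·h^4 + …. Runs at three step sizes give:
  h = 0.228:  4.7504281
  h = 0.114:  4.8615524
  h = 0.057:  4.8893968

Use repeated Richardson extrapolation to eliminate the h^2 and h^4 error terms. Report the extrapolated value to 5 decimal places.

4.89868

First eliminate the h^2 term (factor 2^2 = 4):
  B₁ = (4·4.8615524 − 4.7504281)/3 = 4.8985938
  B₂ = (4·4.8893968 − 4.8615524)/3 = 4.8986783
Then eliminate the h^4 term (factor 2^4 = 16):
  (16·4.8986783 − 4.8985938)/15 = 4.8986839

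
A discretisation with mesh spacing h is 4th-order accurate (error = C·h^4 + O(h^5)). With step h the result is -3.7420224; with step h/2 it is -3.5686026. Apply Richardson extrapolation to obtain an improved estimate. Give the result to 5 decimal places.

-3.55704

The leading error scales as h^4; refining by a factor of 2 reduces it by 2^4 = 16.
Extrapolated value = (16·A(h/2) − A(h)) / (16 − 1)
= (16·(-3.5686026) − (-3.7420224)) / 15
= -53.3556192 / 15 = -3.5570413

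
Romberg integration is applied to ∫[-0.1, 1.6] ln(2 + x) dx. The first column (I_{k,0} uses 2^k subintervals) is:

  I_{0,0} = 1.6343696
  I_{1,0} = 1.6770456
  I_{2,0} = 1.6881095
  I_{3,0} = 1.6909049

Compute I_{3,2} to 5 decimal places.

1.69184

Richardson extrapolation on the trapezoidal column (denominator 4−1=3):
I_{2,1} = (4·1.6881095 − 1.6770456) / 3 = 1.6917975
I_{3,1} = (4·1.6909049 − 1.6881095) / 3 = 1.6918367
I_{3,2} = 1.6918367 + (1.6918367 − 1.6917975)/15 = 1.6918393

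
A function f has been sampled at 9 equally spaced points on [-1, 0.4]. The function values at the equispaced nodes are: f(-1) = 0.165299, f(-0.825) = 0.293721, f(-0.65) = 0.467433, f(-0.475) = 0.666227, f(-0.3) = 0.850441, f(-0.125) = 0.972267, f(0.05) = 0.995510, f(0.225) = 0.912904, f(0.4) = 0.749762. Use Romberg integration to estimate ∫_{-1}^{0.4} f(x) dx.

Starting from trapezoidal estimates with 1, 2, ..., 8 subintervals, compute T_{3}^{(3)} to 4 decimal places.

0.9871

T_{0}^{(0)} (trapezoid, 1 panel, h=1.4000): 0.640543
T_{1}^{(0)} (trapezoid, 2 panels, h=0.7000): 0.915580
T_{2}^{(0)} (trapezoid, 4 panels, h=0.3500): 0.969820
T_{3}^{(0)} (trapezoid, 8 panels, h=0.1750): 0.982806
T_{1}^{(1)} = 0.915580 + (0.915580 − 0.640543)/3 = 1.007259
T_{2}^{(1)} = 0.969820 + (0.969820 − 0.915580)/3 = 0.987900
T_{3}^{(1)} = 0.982806 + (0.982806 − 0.969820)/3 = 0.987135
T_{2}^{(2)} = 0.987900 + (0.987900 − 1.007259)/15 = 0.986609
T_{3}^{(2)} = 0.987135 + (0.987135 − 0.987900)/15 = 0.987084
T_{3}^{(3)} = 0.987084 + (0.987084 − 0.986609)/63 = 0.987092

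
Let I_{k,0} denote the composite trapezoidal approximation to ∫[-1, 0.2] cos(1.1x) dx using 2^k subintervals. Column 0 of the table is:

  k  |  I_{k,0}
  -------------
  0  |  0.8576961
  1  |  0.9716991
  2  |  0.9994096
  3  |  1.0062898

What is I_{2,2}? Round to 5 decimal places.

1.00858

Richardson extrapolation on the trapezoidal column (denominator 4−1=3):
I_{1,1} = 0.9716991 + (0.9716991 − 0.8576961)/3 = 1.0097001
I_{2,1} = (4·0.9994096 − 0.9716991) / 3 = 1.0086464
I_{2,2} = (16·1.0086464 − 1.0097001) / 15 = 1.0085762
(Column j=1 coincides with Simpson's rule on the same nodes.)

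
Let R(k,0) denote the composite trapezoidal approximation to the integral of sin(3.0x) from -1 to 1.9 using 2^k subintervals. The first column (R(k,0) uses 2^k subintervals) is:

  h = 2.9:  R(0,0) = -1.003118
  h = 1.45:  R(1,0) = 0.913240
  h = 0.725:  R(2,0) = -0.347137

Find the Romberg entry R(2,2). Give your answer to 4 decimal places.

Richardson extrapolation on the trapezoidal column (denominator 4−1=3):
R(1,1) = (4·0.913240 − (-1.003118)) / 3 = 1.552026
R(2,1) = -0.347137 + (-0.347137 − 0.913240)/3 = -0.767263
R(2,2) = (16·(-0.767263) − 1.552026) / 15 = -0.921882
(Column j=1 coincides with Simpson's rule on the same nodes.)

-0.9219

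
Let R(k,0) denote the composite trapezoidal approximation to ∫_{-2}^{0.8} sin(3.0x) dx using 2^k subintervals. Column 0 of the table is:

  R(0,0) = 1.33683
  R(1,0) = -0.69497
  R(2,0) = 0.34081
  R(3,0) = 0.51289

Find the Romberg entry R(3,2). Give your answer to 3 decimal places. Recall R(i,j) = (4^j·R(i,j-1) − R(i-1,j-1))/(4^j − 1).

0.563

Richardson extrapolation on the trapezoidal column (denominator 4−1=3):
R(2,1) = 0.34081 + (0.34081 − (-0.69497))/3 = 0.68607
R(3,1) = 0.51289 + (0.51289 − 0.34081)/3 = 0.57025
R(3,2) = (16·0.57025 − 0.68607) / 15 = 0.56253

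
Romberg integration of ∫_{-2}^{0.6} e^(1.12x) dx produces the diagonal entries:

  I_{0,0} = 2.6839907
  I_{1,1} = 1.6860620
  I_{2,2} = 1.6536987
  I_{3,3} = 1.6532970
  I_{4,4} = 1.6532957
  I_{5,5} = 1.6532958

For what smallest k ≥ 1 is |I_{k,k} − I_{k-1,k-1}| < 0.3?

|I_{1,1} − I_{0,0}| = 0.9979287 ≥ 0.3
|I_{2,2} − I_{1,1}| = 0.0323633 < 0.3

k = 2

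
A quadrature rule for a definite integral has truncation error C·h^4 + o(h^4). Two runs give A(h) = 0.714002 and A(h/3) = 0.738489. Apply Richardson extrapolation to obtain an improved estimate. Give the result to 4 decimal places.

Extrapolated value = (81·A(h/3) − A(h)) / (81 − 1)
= (81·0.738489 − 0.714002) / 80
= 59.103607 / 80 = 0.738795

0.7388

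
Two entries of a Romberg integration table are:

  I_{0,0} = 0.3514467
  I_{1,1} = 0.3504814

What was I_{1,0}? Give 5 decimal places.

0.35072

From I_{1,1} = (4·I_{1,0} − I_{0,0})/3, solve for I_{1,0}:
4·I_{1,0} = 3·0.3504814 + 0.3514467 = 1.4028909
I_{1,0} = 0.3507227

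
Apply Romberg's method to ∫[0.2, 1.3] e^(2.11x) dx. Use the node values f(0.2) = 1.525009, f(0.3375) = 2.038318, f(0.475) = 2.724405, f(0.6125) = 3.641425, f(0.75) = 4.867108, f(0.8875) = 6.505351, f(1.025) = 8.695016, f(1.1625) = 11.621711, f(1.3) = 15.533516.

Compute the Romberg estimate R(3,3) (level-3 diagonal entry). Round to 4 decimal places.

R(0,0) (trapezoid, 1 panel, h=1.1000): 9.382189
R(1,0) (trapezoid, 2 panels, h=0.5500): 7.368004
R(2,0) (trapezoid, 4 panels, h=0.2750): 6.824343
R(3,0) (trapezoid, 8 panels, h=0.1375): 6.685607
R(1,1) = 7.368004 + (7.368004 − 9.382189)/3 = 6.696609
R(2,1) = 6.824343 + (6.824343 − 7.368004)/3 = 6.643123
R(3,1) = 6.685607 + (6.685607 − 6.824343)/3 = 6.639362
R(2,2) = 6.643123 + (6.643123 − 6.696609)/15 = 6.639557
R(3,2) = 6.639362 + (6.639362 − 6.643123)/15 = 6.639111
R(3,3) = 6.639111 + (6.639111 − 6.639557)/63 = 6.639104

6.6391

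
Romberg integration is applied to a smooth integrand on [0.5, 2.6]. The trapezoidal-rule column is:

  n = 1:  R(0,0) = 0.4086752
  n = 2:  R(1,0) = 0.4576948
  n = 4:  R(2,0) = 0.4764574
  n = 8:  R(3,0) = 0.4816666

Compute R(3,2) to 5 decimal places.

Richardson extrapolation on the trapezoidal column (denominator 4−1=3):
R(2,1) = (4·0.4764574 − 0.4576948) / 3 = 0.4827116
R(3,1) = (4·0.4816666 − 0.4764574) / 3 = 0.4834030
R(3,2) = 0.4834030 + (0.4834030 − 0.4827116)/15 = 0.4834491
(Column j=1 coincides with Simpson's rule on the same nodes.)

0.48345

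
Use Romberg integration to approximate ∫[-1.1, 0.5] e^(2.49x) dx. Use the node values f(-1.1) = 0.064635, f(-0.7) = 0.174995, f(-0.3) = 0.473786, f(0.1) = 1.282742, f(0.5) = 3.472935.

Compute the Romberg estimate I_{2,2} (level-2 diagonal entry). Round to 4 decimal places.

I_{0,0} (trapezoid, 1 panel, h=1.6000): 2.830056
I_{1,0} (trapezoid, 2 panels, h=0.8000): 1.794057
I_{2,0} (trapezoid, 4 panels, h=0.4000): 1.480123
I_{1,1} = 1.794057 + (1.794057 − 2.830056)/3 = 1.448724
I_{2,1} = 1.480123 + (1.480123 − 1.794057)/3 = 1.375478
I_{2,2} = 1.375478 + (1.375478 − 1.448724)/15 = 1.370595

1.3706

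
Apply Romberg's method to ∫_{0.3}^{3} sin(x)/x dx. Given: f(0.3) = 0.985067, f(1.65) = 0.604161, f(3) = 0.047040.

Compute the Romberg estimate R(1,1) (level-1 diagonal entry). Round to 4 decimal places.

1.5519

R(0,0) (trapezoid, 1 panel, h=2.7000): 1.393344
R(1,0) (trapezoid, 2 panels, h=1.3500): 1.512290
R(1,1) = 1.512290 + (1.512290 − 1.393344)/3 = 1.551939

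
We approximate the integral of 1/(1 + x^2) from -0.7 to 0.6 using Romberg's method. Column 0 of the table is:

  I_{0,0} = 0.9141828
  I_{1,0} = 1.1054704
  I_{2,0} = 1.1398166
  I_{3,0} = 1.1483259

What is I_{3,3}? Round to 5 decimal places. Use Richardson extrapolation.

I_{1,1} = 1.1054704 + (1.1054704 − 0.9141828)/3 = 1.1692329
I_{2,1} = (4·1.1398166 − 1.1054704) / 3 = 1.1512653
I_{3,1} = (4·1.1483259 − 1.1398166) / 3 = 1.1511623
I_{2,2} = (16·1.1512653 − 1.1692329) / 15 = 1.1500675
I_{3,2} = (16·1.1511623 − 1.1512653) / 15 = 1.1511554
I_{3,3} = 1.1511554 + (1.1511554 − 1.1500675)/63 = 1.1511727
(Column j=1 coincides with Simpson's rule on the same nodes.)

1.15117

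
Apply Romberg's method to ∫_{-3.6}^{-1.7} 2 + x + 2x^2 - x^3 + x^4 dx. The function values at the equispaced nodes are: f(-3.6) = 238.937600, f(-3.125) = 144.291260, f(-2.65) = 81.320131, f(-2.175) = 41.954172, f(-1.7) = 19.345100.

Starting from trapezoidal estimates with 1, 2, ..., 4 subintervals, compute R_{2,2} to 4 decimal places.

R_{0,0} (trapezoid, 1 panel, h=1.9000): 245.368565
R_{1,0} (trapezoid, 2 panels, h=0.9500): 199.938407
R_{2,0} (trapezoid, 4 panels, h=0.4750): 188.435784
R_{1,1} = 199.938407 + (199.938407 − 245.368565)/3 = 184.795021
R_{2,1} = 188.435784 + (188.435784 − 199.938407)/3 = 184.601576
R_{2,2} = 184.601576 + (184.601576 − 184.795021)/15 = 184.588680

184.5887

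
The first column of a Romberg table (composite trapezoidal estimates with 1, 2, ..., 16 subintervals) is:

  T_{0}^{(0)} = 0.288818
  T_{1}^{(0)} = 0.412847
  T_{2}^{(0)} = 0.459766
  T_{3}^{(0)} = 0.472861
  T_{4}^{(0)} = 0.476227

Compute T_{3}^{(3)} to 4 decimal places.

0.4774

T_{1}^{(1)} = 0.412847 + (0.412847 − 0.288818)/3 = 0.454190
T_{2}^{(1)} = 0.459766 + (0.459766 − 0.412847)/3 = 0.475406
T_{3}^{(1)} = 0.472861 + (0.472861 − 0.459766)/3 = 0.477226
T_{2}^{(2)} = (16·0.475406 − 0.454190) / 15 = 0.476820
T_{3}^{(2)} = (16·0.477226 − 0.475406) / 15 = 0.477347
T_{3}^{(3)} = (64·0.477347 − 0.476820) / 63 = 0.477355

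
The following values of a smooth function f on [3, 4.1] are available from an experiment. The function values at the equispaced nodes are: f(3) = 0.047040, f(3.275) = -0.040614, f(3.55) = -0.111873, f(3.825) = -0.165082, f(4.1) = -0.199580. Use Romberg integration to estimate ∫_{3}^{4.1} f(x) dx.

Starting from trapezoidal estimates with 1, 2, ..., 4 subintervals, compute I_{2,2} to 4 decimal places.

I_{0,0} (trapezoid, 1 panel, h=1.1000): -0.083897
I_{1,0} (trapezoid, 2 panels, h=0.5500): -0.103479
I_{2,0} (trapezoid, 4 panels, h=0.2750): -0.108306
I_{1,1} = -0.103479 + (-0.103479 − (-0.083897))/3 = -0.110006
I_{2,1} = -0.108306 + (-0.108306 − (-0.103479))/3 = -0.109915
I_{2,2} = -0.109915 + (-0.109915 − (-0.110006))/15 = -0.109909

-0.1099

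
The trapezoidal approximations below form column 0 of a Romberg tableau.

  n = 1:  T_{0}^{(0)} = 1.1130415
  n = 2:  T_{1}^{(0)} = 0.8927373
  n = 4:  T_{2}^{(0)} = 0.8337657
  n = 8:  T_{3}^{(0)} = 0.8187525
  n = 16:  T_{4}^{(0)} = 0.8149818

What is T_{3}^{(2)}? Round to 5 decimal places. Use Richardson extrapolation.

0.81372

Richardson extrapolation on the trapezoidal column (denominator 4−1=3):
T_{2}^{(1)} = 0.8337657 + (0.8337657 − 0.8927373)/3 = 0.8141085
T_{3}^{(1)} = (4·0.8187525 − 0.8337657) / 3 = 0.8137481
T_{3}^{(2)} = 0.8137481 + (0.8137481 − 0.8141085)/15 = 0.8137241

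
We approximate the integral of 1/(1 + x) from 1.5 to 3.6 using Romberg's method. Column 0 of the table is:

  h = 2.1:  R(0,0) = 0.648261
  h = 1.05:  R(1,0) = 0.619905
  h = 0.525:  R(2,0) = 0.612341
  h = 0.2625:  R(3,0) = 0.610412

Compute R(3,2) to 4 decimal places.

0.6098

Richardson extrapolation on the trapezoidal column (denominator 4−1=3):
R(2,1) = 0.612341 + (0.612341 − 0.619905)/3 = 0.609820
R(3,1) = (4·0.610412 − 0.612341) / 3 = 0.609769
R(3,2) = (16·0.609769 − 0.609820) / 15 = 0.609766
(Column j=1 coincides with Simpson's rule on the same nodes.)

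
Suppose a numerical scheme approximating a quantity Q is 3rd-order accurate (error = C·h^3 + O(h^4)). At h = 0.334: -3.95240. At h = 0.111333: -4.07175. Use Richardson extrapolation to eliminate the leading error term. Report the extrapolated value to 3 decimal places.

The leading error scales as h^3; refining by a factor of 3 reduces it by 3^3 = 27.
Extrapolated value = (27·A(h/3) − A(h)) / (27 − 1)
= (27·(-4.07175) − (-3.95240)) / 26
= -105.98485 / 26 = -4.07634

-4.076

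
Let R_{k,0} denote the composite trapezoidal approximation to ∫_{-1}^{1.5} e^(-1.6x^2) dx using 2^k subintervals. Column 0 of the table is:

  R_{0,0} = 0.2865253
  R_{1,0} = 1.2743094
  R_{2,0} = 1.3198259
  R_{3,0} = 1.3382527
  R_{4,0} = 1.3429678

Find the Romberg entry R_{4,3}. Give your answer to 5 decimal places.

Richardson extrapolation on the trapezoidal column (denominator 4−1=3):
R_{2,1} = (4·1.3198259 − 1.2743094) / 3 = 1.3349981
R_{3,1} = (4·1.3382527 − 1.3198259) / 3 = 1.3443950
R_{4,1} = (4·1.3429678 − 1.3382527) / 3 = 1.3445395
R_{3,2} = 1.3443950 + (1.3443950 − 1.3349981)/15 = 1.3450215
R_{4,2} = 1.3445395 + (1.3445395 − 1.3443950)/15 = 1.3445491
R_{4,3} = (64·1.3445491 − 1.3450215) / 63 = 1.3445416

1.34454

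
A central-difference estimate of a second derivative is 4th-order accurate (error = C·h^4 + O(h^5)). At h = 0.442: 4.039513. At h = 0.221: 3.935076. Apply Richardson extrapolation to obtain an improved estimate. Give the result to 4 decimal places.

3.9281

The leading error scales as h^4; refining by a factor of 2 reduces it by 2^4 = 16.
Extrapolated value = (16·A(h/2) − A(h)) / (16 − 1)
= (16·3.935076 − 4.039513) / 15
= 58.921703 / 15 = 3.928114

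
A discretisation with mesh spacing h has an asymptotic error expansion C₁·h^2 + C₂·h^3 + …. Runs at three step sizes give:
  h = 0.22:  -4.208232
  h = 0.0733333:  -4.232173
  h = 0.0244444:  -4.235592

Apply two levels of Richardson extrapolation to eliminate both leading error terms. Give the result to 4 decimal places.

First eliminate the h^2 term (factor 3^2 = 9):
  B₁ = (9·(-4.232173) − (-4.208232))/8 = -4.235166
  B₂ = (9·(-4.235592) − (-4.232173))/8 = -4.236019
Then eliminate the h^3 term (factor 3^3 = 27):
  (27·(-4.236019) − (-4.235166))/26 = -4.236052

-4.2361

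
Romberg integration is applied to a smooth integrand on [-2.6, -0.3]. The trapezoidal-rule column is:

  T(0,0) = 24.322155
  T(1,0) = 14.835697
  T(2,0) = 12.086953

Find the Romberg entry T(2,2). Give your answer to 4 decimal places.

T(1,1) = 14.835697 + (14.835697 − 24.322155)/3 = 11.673544
T(2,1) = 12.086953 + (12.086953 − 14.835697)/3 = 11.170705
T(2,2) = 11.170705 + (11.170705 − 11.673544)/15 = 11.137182

11.1372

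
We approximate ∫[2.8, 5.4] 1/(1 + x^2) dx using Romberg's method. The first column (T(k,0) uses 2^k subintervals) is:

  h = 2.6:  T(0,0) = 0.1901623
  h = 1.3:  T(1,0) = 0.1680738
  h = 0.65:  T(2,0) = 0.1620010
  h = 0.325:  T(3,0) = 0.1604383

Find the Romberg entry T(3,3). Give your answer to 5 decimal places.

T(1,1) = (4·0.1680738 − 0.1901623) / 3 = 0.1607110
T(2,1) = (4·0.1620010 − 0.1680738) / 3 = 0.1599767
T(3,1) = (4·0.1604383 − 0.1620010) / 3 = 0.1599174
T(2,2) = (16·0.1599767 − 0.1607110) / 15 = 0.1599277
T(3,2) = 0.1599174 + (0.1599174 − 0.1599767)/15 = 0.1599134
T(3,3) = 0.1599134 + (0.1599134 − 0.1599277)/63 = 0.1599132
(Column j=1 coincides with Simpson's rule on the same nodes.)

0.15991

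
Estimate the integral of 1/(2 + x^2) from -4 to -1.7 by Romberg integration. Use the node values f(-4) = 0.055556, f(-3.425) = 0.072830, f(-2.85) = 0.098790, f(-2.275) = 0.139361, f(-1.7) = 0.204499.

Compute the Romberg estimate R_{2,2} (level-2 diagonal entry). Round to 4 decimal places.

0.2503

R_{0,0} (trapezoid, 1 panel, h=2.3000): 0.299063
R_{1,0} (trapezoid, 2 panels, h=1.1500): 0.263140
R_{2,0} (trapezoid, 4 panels, h=0.5750): 0.253580
R_{1,1} = 0.263140 + (0.263140 − 0.299063)/3 = 0.251166
R_{2,1} = 0.253580 + (0.253580 − 0.263140)/3 = 0.250393
R_{2,2} = 0.250393 + (0.250393 − 0.251166)/15 = 0.250341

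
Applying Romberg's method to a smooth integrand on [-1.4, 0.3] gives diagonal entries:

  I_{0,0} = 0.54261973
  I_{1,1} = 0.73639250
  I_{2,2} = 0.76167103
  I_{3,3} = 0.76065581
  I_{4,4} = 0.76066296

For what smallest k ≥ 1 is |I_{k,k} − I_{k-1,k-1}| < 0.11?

|I_{1,1} − I_{0,0}| = 0.19377277 ≥ 0.11
|I_{2,2} − I_{1,1}| = 0.02527853 < 0.11

k = 2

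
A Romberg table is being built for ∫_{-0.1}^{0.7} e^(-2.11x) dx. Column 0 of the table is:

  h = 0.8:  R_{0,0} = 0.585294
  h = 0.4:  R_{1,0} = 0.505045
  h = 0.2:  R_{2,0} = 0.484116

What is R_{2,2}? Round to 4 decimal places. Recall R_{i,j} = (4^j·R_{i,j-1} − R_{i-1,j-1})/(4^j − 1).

0.4771

Richardson extrapolation on the trapezoidal column (denominator 4−1=3):
R_{1,1} = 0.505045 + (0.505045 − 0.585294)/3 = 0.478295
R_{2,1} = (4·0.484116 − 0.505045) / 3 = 0.477140
R_{2,2} = (16·0.477140 − 0.478295) / 15 = 0.477063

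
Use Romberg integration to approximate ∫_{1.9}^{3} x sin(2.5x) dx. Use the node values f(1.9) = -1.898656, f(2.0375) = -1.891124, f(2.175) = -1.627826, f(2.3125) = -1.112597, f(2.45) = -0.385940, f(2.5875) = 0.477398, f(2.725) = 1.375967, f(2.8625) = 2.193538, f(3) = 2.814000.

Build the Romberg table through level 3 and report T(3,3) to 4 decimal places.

-0.0774

T(0,0) (trapezoid, 1 panel, h=1.1000): 0.503439
T(1,0) (trapezoid, 2 panels, h=0.5500): 0.039453
T(2,0) (trapezoid, 4 panels, h=0.2750): -0.049535
T(3,0) (trapezoid, 8 panels, h=0.1375): -0.070525
T(1,1) = 0.039453 + (0.039453 − 0.503439)/3 = -0.115209
T(2,1) = -0.049535 + (-0.049535 − 0.039453)/3 = -0.079198
T(3,1) = -0.070525 + (-0.070525 − (-0.049535))/3 = -0.077522
T(2,2) = -0.079198 + (-0.079198 − (-0.115209))/15 = -0.076797
T(3,2) = -0.077522 + (-0.077522 − (-0.079198))/15 = -0.077410
T(3,3) = -0.077410 + (-0.077410 − (-0.076797))/63 = -0.077420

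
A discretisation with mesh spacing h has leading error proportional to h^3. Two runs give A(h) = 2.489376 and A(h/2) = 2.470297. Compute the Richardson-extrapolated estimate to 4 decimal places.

The leading error scales as h^3; refining by a factor of 2 reduces it by 2^3 = 8.
Extrapolated value = (8·A(h/2) − A(h)) / (8 − 1)
= (8·2.470297 − 2.489376) / 7
= 17.273000 / 7 = 2.467571

2.4676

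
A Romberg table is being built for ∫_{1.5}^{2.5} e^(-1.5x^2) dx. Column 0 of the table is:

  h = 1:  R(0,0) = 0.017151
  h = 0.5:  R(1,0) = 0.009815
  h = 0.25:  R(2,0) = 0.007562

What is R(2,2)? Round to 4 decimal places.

0.0068

Richardson extrapolation on the trapezoidal column (denominator 4−1=3):
R(1,1) = 0.009815 + (0.009815 − 0.017151)/3 = 0.007370
R(2,1) = 0.007562 + (0.007562 − 0.009815)/3 = 0.006811
R(2,2) = 0.006811 + (0.006811 − 0.007370)/15 = 0.006774
(Column j=1 coincides with Simpson's rule on the same nodes.)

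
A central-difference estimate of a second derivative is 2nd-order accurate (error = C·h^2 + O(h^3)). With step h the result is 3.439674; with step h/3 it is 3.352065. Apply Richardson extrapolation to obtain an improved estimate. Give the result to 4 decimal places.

3.3411

Extrapolated value = (9·A(h/3) − A(h)) / (9 − 1)
= (9·3.352065 − 3.439674) / 8
= 26.728911 / 8 = 3.341114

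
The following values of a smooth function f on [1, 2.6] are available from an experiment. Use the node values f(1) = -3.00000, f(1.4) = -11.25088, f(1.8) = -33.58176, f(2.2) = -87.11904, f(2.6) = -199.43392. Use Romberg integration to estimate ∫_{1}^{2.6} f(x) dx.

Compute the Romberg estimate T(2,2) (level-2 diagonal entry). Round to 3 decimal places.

T(0,0) (trapezoid, 1 panel, h=1.6000): -161.94714
T(1,0) (trapezoid, 2 panels, h=0.8000): -107.83898
T(2,0) (trapezoid, 4 panels, h=0.4000): -93.26746
T(1,1) = -107.83898 + (-107.83898 − (-161.94714))/3 = -89.80293
T(2,1) = -93.26746 + (-93.26746 − (-107.83898))/3 = -88.41029
T(2,2) = -88.41029 + (-88.41029 − (-89.80293))/15 = -88.31745

-88.317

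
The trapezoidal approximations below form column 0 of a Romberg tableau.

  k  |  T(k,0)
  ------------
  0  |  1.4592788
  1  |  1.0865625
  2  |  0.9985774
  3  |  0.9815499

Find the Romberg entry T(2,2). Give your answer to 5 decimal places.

Richardson extrapolation on the trapezoidal column (denominator 4−1=3):
T(1,1) = 1.0865625 + (1.0865625 − 1.4592788)/3 = 0.9623237
T(2,1) = 0.9985774 + (0.9985774 − 1.0865625)/3 = 0.9692490
T(2,2) = (16·0.9692490 − 0.9623237) / 15 = 0.9697107

0.96971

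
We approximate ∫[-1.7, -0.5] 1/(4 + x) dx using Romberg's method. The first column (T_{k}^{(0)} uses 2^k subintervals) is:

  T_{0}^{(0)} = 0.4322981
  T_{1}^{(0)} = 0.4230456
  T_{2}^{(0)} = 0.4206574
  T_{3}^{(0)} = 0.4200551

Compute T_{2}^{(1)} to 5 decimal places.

Richardson extrapolation on the trapezoidal column (denominator 4−1=3):
T_{2}^{(1)} = 0.4206574 + (0.4206574 − 0.4230456)/3 = 0.4198613

0.41986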